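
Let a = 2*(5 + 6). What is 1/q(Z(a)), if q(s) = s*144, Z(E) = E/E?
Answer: 1/144 ≈ 0.0069444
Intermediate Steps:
a = 22 (a = 2*11 = 22)
Z(E) = 1
q(s) = 144*s
1/q(Z(a)) = 1/(144*1) = 1/144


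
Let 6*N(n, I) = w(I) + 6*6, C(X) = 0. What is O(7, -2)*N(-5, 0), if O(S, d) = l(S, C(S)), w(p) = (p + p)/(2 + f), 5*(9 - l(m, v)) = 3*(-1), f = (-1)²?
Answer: 288/5 ≈ 57.600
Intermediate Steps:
f = 1
l(m, v) = 48/5 (l(m, v) = 9 - 3*(-1)/5 = 9 - ⅕*(-3) = 9 + ⅗ = 48/5)
w(p) = 2*p/3 (w(p) = (p + p)/(2 + 1) = (2*p)/3 = (2*p)*(⅓) = 2*p/3)
O(S, d) = 48/5
N(n, I) = 6 + I/9 (N(n, I) = (2*I/3 + 6*6)/6 = (2*I/3 + 36)/6 = (36 + 2*I/3)/6 = 6 + I/9)
O(7, -2)*N(-5, 0) = 48*(6 + (⅑)*0)/5 = 48*(6 + 0)/5 = (48/5)*6 = 288/5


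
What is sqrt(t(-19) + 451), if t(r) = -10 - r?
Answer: 2*sqrt(115) ≈ 21.448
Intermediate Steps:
sqrt(t(-19) + 451) = sqrt((-10 - 1*(-19)) + 451) = sqrt((-10 + 19) + 451) = sqrt(9 + 451) = sqrt(460) = 2*sqrt(115)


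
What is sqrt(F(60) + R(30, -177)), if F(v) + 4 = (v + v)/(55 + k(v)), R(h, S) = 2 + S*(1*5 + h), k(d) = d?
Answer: I*sqrt(3277661)/23 ≈ 78.714*I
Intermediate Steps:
R(h, S) = 2 + S*(5 + h)
F(v) = -4 + 2*v/(55 + v) (F(v) = -4 + (v + v)/(55 + v) = -4 + (2*v)/(55 + v) = -4 + 2*v/(55 + v))
sqrt(F(60) + R(30, -177)) = sqrt(2*(-110 - 1*60)/(55 + 60) + (2 + 5*(-177) - 177*30)) = sqrt(2*(-110 - 60)/115 + (2 - 885 - 5310)) = sqrt(2*(1/115)*(-170) - 6193) = sqrt(-68/23 - 6193) = sqrt(-142507/23) = I*sqrt(3277661)/23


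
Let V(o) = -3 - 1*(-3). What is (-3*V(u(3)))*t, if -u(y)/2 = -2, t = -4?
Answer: 0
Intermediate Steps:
u(y) = 4 (u(y) = -2*(-2) = 4)
V(o) = 0 (V(o) = -3 + 3 = 0)
(-3*V(u(3)))*t = -3*0*(-4) = 0*(-4) = 0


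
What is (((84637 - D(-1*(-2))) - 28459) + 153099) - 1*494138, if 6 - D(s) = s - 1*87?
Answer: -284952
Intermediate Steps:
D(s) = 93 - s (D(s) = 6 - (s - 1*87) = 6 - (s - 87) = 6 - (-87 + s) = 6 + (87 - s) = 93 - s)
(((84637 - D(-1*(-2))) - 28459) + 153099) - 1*494138 = (((84637 - (93 - (-1)*(-2))) - 28459) + 153099) - 1*494138 = (((84637 - (93 - 1*2)) - 28459) + 153099) - 494138 = (((84637 - (93 - 2)) - 28459) + 153099) - 494138 = (((84637 - 1*91) - 28459) + 153099) - 494138 = (((84637 - 91) - 28459) + 153099) - 494138 = ((84546 - 28459) + 153099) - 494138 = (56087 + 153099) - 494138 = 209186 - 494138 = -284952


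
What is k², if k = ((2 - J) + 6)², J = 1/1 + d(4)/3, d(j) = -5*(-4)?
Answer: 1/81 ≈ 0.012346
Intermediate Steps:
d(j) = 20
J = 23/3 (J = 1/1 + 20/3 = 1*1 + 20*(⅓) = 1 + 20/3 = 23/3 ≈ 7.6667)
k = ⅑ (k = ((2 - 1*23/3) + 6)² = ((2 - 23/3) + 6)² = (-17/3 + 6)² = (⅓)² = ⅑ ≈ 0.11111)
k² = (⅑)² = 1/81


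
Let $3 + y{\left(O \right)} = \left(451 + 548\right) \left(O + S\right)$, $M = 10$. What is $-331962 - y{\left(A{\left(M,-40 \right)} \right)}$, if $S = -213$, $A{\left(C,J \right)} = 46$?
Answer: $-165126$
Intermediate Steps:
$y{\left(O \right)} = -212790 + 999 O$ ($y{\left(O \right)} = -3 + \left(451 + 548\right) \left(O - 213\right) = -3 + 999 \left(-213 + O\right) = -3 + \left(-212787 + 999 O\right) = -212790 + 999 O$)
$-331962 - y{\left(A{\left(M,-40 \right)} \right)} = -331962 - \left(-212790 + 999 \cdot 46\right) = -331962 - \left(-212790 + 45954\right) = -331962 - -166836 = -331962 + 166836 = -165126$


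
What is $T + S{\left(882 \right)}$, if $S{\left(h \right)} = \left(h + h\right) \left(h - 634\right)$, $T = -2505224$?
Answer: $-2067752$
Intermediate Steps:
$S{\left(h \right)} = 2 h \left(-634 + h\right)$
$T + S{\left(882 \right)} = -2505224 + 2 \cdot 882 \left(-634 + 882\right) = -2505224 + 2 \cdot 882 \cdot 248 = -2505224 + 437472 = -2067752$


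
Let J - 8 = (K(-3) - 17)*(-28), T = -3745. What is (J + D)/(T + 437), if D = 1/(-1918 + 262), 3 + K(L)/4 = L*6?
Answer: -4696415/5478048 ≈ -0.85732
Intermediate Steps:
K(L) = -12 + 24*L (K(L) = -12 + 4*(L*6) = -12 + 4*(6*L) = -12 + 24*L)
D = -1/1656 (D = 1/(-1656) = -1/1656 ≈ -0.00060386)
J = 2836 (J = 8 + ((-12 + 24*(-3)) - 17)*(-28) = 8 + ((-12 - 72) - 17)*(-28) = 8 + (-84 - 17)*(-28) = 8 - 101*(-28) = 8 + 2828 = 2836)
(J + D)/(T + 437) = (2836 - 1/1656)/(-3745 + 437) = (4696415/1656)/(-3308) = (4696415/1656)*(-1/3308) = -4696415/5478048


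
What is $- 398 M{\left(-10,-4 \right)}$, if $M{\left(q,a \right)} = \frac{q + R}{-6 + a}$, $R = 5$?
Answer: $-199$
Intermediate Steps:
$M{\left(q,a \right)} = \frac{5 + q}{-6 + a}$ ($M{\left(q,a \right)} = \frac{q + 5}{-6 + a} = \frac{5 + q}{-6 + a}$)
$- 398 M{\left(-10,-4 \right)} = - 398 \frac{5 - 10}{-6 - 4} = - 398 \frac{1}{-10} \left(-5\right) = - 398 \left(\left(- \frac{1}{10}\right) \left(-5\right)\right) = \left(-398\right) \frac{1}{2} = -199$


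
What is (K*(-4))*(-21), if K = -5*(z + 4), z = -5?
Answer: 420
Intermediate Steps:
K = 5 (K = -5*(-5 + 4) = -5*(-1) = 5)
(K*(-4))*(-21) = (5*(-4))*(-21) = -20*(-21) = 420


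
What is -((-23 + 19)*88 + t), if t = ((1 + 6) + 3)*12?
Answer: 232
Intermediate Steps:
t = 120 (t = (7 + 3)*12 = 10*12 = 120)
-((-23 + 19)*88 + t) = -((-23 + 19)*88 + 120) = -(-4*88 + 120) = -(-352 + 120) = -1*(-232) = 232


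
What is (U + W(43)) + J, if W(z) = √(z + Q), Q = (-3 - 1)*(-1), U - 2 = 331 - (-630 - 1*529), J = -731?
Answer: 761 + √47 ≈ 767.86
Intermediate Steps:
U = 1492 (U = 2 + (331 - (-630 - 1*529)) = 2 + (331 - (-630 - 529)) = 2 + (331 - 1*(-1159)) = 2 + (331 + 1159) = 2 + 1490 = 1492)
Q = 4 (Q = -4*(-1) = 4)
W(z) = √(4 + z) (W(z) = √(z + 4) = √(4 + z))
(U + W(43)) + J = (1492 + √(4 + 43)) - 731 = (1492 + √47) - 731 = 761 + √47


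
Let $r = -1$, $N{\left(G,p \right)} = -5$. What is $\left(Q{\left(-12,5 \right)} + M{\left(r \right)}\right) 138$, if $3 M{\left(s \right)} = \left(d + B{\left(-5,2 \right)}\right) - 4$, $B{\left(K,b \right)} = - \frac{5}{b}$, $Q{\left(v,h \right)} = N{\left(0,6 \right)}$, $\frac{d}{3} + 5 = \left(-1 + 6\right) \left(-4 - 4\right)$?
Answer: $-7199$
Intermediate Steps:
$d = -135$ ($d = -15 + 3 \left(-1 + 6\right) \left(-4 - 4\right) = -15 + 3 \cdot 5 \left(-8\right) = -15 + 3 \left(-40\right) = -15 - 120 = -135$)
$Q{\left(v,h \right)} = -5$
$M{\left(s \right)} = - \frac{283}{6}$ ($M{\left(s \right)} = \frac{\left(-135 - \frac{5}{2}\right) - 4}{3} = \frac{- \frac{275}{2} - 4}{3} = \frac{1}{3} \left(- \frac{283}{2}\right) = - \frac{283}{6}$)
$\left(Q{\left(-12,5 \right)} + M{\left(r \right)}\right) 138 = \left(-5 - \frac{283}{6}\right) 138 = \left(- \frac{313}{6}\right) 138 = -7199$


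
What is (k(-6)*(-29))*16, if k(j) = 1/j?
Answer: 232/3 ≈ 77.333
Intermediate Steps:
(k(-6)*(-29))*16 = (-29/(-6))*16 = -1/6*(-29)*16 = (29/6)*16 = 232/3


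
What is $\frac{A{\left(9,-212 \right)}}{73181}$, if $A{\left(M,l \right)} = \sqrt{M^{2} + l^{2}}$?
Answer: $\frac{5 \sqrt{1801}}{73181} \approx 0.0028995$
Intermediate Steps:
$\frac{A{\left(9,-212 \right)}}{73181} = \frac{\sqrt{9^{2} + \left(-212\right)^{2}}}{73181} = \sqrt{81 + 44944} \cdot \frac{1}{73181} = \sqrt{45025} \cdot \frac{1}{73181} = 5 \sqrt{1801} \cdot \frac{1}{73181} = \frac{5 \sqrt{1801}}{73181}$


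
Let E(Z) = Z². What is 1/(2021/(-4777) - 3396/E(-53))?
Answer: -13418593/21899681 ≈ -0.61273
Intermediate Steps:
1/(2021/(-4777) - 3396/E(-53)) = 1/(2021/(-4777) - 3396/((-53)²)) = 1/(2021*(-1/4777) - 3396/2809) = 1/(-2021/4777 - 3396*1/2809) = 1/(-2021/4777 - 3396/2809) = 1/(-21899681/13418593) = -13418593/21899681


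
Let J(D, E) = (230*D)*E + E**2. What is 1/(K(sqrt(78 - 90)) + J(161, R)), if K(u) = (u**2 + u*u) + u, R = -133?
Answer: -I/(2*sqrt(3) + 4907325*I) ≈ -2.0378e-7 - 1.4385e-13*I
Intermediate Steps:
J(D, E) = E**2 + 230*D*E (J(D, E) = 230*D*E + E**2 = E**2 + 230*D*E)
K(u) = u + 2*u**2 (K(u) = (u**2 + u**2) + u = 2*u**2 + u = u + 2*u**2)
1/(K(sqrt(78 - 90)) + J(161, R)) = 1/(sqrt(78 - 90)*(1 + 2*sqrt(78 - 90)) - 133*(-133 + 230*161)) = 1/(sqrt(-12)*(1 + 2*sqrt(-12)) - 133*(-133 + 37030)) = 1/((2*I*sqrt(3))*(1 + 2*(2*I*sqrt(3))) - 133*36897) = 1/((2*I*sqrt(3))*(1 + 4*I*sqrt(3)) - 4907301) = 1/(2*I*sqrt(3)*(1 + 4*I*sqrt(3)) - 4907301) = 1/(-4907301 + 2*I*sqrt(3)*(1 + 4*I*sqrt(3)))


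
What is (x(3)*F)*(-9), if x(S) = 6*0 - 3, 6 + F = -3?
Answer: -243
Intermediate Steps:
F = -9 (F = -6 - 3 = -9)
x(S) = -3 (x(S) = 0 - 3 = -3)
(x(3)*F)*(-9) = -3*(-9)*(-9) = 27*(-9) = -243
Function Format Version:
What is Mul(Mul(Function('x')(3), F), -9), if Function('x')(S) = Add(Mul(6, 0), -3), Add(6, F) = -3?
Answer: -243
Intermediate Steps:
F = -9 (F = Add(-6, -3) = -9)
Function('x')(S) = -3 (Function('x')(S) = Add(0, -3) = -3)
Mul(Mul(Function('x')(3), F), -9) = Mul(Mul(-3, -9), -9) = Mul(27, -9) = -243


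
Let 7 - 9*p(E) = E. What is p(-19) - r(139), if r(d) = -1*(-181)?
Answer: -1603/9 ≈ -178.11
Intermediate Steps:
r(d) = 181
p(E) = 7/9 - E/9
p(-19) - r(139) = (7/9 - 1/9*(-19)) - 1*181 = (7/9 + 19/9) - 181 = 26/9 - 181 = -1603/9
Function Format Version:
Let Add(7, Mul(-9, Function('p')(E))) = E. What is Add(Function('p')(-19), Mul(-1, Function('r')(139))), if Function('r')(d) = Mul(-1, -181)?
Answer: Rational(-1603, 9) ≈ -178.11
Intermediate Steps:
Function('r')(d) = 181
Function('p')(E) = Add(Rational(7, 9), Mul(Rational(-1, 9), E))
Add(Function('p')(-19), Mul(-1, Function('r')(139))) = Add(Add(Rational(7, 9), Mul(Rational(-1, 9), -19)), Mul(-1, 181)) = Add(Add(Rational(7, 9), Rational(19, 9)), -181) = Add(Rational(26, 9), -181) = Rational(-1603, 9)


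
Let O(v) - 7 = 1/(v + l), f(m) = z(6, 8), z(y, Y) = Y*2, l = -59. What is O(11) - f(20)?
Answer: -433/48 ≈ -9.0208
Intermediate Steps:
z(y, Y) = 2*Y
f(m) = 16 (f(m) = 2*8 = 16)
O(v) = 7 + 1/(-59 + v) (O(v) = 7 + 1/(v - 59) = 7 + 1/(-59 + v))
O(11) - f(20) = (-412 + 7*11)/(-59 + 11) - 1*16 = (-412 + 77)/(-48) - 16 = -1/48*(-335) - 16 = 335/48 - 16 = -433/48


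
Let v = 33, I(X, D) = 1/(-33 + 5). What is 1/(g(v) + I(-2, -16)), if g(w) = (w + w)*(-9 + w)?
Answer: 28/44351 ≈ 0.00063133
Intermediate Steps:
I(X, D) = -1/28 (I(X, D) = 1/(-28) = -1/28)
g(w) = 2*w*(-9 + w) (g(w) = (2*w)*(-9 + w) = 2*w*(-9 + w))
1/(g(v) + I(-2, -16)) = 1/(2*33*(-9 + 33) - 1/28) = 1/(2*33*24 - 1/28) = 1/(1584 - 1/28) = 1/(44351/28) = 28/44351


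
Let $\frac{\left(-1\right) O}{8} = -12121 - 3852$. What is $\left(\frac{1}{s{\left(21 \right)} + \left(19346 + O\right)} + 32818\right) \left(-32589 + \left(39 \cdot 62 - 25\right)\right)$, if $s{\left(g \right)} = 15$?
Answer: $- \frac{145816623233756}{147145} \approx -9.9097 \cdot 10^{8}$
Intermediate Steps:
$O = 127784$ ($O = - 8 \left(-12121 - 3852\right) = \left(-8\right) \left(-15973\right) = 127784$)
$\left(\frac{1}{s{\left(21 \right)} + \left(19346 + O\right)} + 32818\right) \left(-32589 + \left(39 \cdot 62 - 25\right)\right) = \left(\frac{1}{15 + \left(19346 + 127784\right)} + 32818\right) \left(-32589 + \left(39 \cdot 62 - 25\right)\right) = \left(\frac{1}{15 + 147130} + 32818\right) \left(-32589 + \left(2418 - 25\right)\right) = \left(\frac{1}{147145} + 32818\right) \left(-32589 + 2393\right) = \left(\frac{1}{147145} + 32818\right) \left(-30196\right) = \frac{4829004611}{147145} \left(-30196\right) = - \frac{145816623233756}{147145}$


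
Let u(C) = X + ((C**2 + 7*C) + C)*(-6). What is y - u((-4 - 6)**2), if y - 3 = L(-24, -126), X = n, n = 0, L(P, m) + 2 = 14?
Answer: 64815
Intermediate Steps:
L(P, m) = 12 (L(P, m) = -2 + 14 = 12)
X = 0
u(C) = -48*C - 6*C**2 (u(C) = 0 + ((C**2 + 7*C) + C)*(-6) = 0 + (C**2 + 8*C)*(-6) = 0 + (-48*C - 6*C**2) = -48*C - 6*C**2)
y = 15 (y = 3 + 12 = 15)
y - u((-4 - 6)**2) = 15 - 6*(-4 - 6)**2*(-8 - (-4 - 6)**2) = 15 - 6*(-10)**2*(-8 - 1*(-10)**2) = 15 - 6*100*(-8 - 1*100) = 15 - 6*100*(-8 - 100) = 15 - 6*100*(-108) = 15 - 1*(-64800) = 15 + 64800 = 64815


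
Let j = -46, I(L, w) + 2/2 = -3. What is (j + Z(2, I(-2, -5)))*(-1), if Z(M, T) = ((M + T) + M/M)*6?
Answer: 52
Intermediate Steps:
I(L, w) = -4 (I(L, w) = -1 - 3 = -4)
Z(M, T) = 6 + 6*M + 6*T (Z(M, T) = ((M + T) + 1)*6 = (1 + M + T)*6 = 6 + 6*M + 6*T)
(j + Z(2, I(-2, -5)))*(-1) = (-46 + (6 + 6*2 + 6*(-4)))*(-1) = (-46 + (6 + 12 - 24))*(-1) = (-46 - 6)*(-1) = -52*(-1) = 52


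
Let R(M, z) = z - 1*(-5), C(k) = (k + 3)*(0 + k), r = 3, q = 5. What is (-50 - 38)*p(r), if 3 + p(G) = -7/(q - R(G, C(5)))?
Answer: 1243/5 ≈ 248.60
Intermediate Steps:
C(k) = k*(3 + k) (C(k) = (3 + k)*k = k*(3 + k))
R(M, z) = 5 + z (R(M, z) = z + 5 = 5 + z)
p(G) = -113/40 (p(G) = -3 - 7/(5 - (5 + 5*(3 + 5))) = -3 - 7/(5 - (5 + 5*8)) = -3 - 7/(5 - (5 + 40)) = -3 - 7/(5 - 1*45) = -3 - 7/(5 - 45) = -3 - 7/(-40) = -3 - 7*(-1/40) = -3 + 7/40 = -113/40)
(-50 - 38)*p(r) = (-50 - 38)*(-113/40) = -88*(-113/40) = 1243/5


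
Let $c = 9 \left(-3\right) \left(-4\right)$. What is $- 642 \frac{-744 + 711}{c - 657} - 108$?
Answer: $- \frac{8942}{61} \approx -146.59$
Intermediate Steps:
$c = 108$ ($c = \left(-27\right) \left(-4\right) = 108$)
$- 642 \frac{-744 + 711}{c - 657} - 108 = - 642 \frac{-744 + 711}{108 - 657} - 108 = - 642 \left(- \frac{33}{-549}\right) - 108 = - 642 \left(\left(-33\right) \left(- \frac{1}{549}\right)\right) - 108 = \left(-642\right) \frac{11}{183} - 108 = - \frac{2354}{61} - 108 = - \frac{8942}{61}$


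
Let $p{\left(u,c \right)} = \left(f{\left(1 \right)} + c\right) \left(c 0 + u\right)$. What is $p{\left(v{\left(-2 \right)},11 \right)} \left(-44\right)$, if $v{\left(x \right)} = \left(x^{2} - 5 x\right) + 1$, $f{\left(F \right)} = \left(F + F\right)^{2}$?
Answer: $-9900$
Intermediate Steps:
$f{\left(F \right)} = 4 F^{2}$ ($f{\left(F \right)} = \left(2 F\right)^{2} = 4 F^{2}$)
$v{\left(x \right)} = 1 + x^{2} - 5 x$
$p{\left(u,c \right)} = u \left(4 + c\right)$ ($p{\left(u,c \right)} = \left(4 \cdot 1^{2} + c\right) \left(c 0 + u\right) = \left(4 \cdot 1 + c\right) \left(0 + u\right) = \left(4 + c\right) u = u \left(4 + c\right)$)
$p{\left(v{\left(-2 \right)},11 \right)} \left(-44\right) = \left(1 + \left(-2\right)^{2} - -10\right) \left(4 + 11\right) \left(-44\right) = \left(1 + 4 + 10\right) 15 \left(-44\right) = 15 \cdot 15 \left(-44\right) = 225 \left(-44\right) = -9900$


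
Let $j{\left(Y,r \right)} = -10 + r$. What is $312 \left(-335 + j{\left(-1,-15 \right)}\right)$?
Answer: $-112320$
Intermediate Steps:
$312 \left(-335 + j{\left(-1,-15 \right)}\right) = 312 \left(-335 - 25\right) = 312 \left(-360\right) = -112320$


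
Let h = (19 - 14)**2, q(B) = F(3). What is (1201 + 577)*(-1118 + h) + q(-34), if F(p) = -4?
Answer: -1943358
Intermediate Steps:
q(B) = -4
h = 25 (h = 5**2 = 25)
(1201 + 577)*(-1118 + h) + q(-34) = (1201 + 577)*(-1118 + 25) - 4 = 1778*(-1093) - 4 = -1943354 - 4 = -1943358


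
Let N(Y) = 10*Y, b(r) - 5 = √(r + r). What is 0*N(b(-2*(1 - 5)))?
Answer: 0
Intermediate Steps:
b(r) = 5 + √2*√r (b(r) = 5 + √(r + r) = 5 + √(2*r) = 5 + √2*√r)
0*N(b(-2*(1 - 5))) = 0*(10*(5 + √2*√(-2*(1 - 5)))) = 0*(10*(5 + √2*√(-2*(-4)))) = 0*(10*(5 + √2*√8)) = 0*(10*(5 + √2*(2*√2))) = 0*(10*(5 + 4)) = 0*(10*9) = 0*90 = 0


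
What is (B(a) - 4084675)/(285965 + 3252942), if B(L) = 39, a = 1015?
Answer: -4084636/3538907 ≈ -1.1542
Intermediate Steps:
(B(a) - 4084675)/(285965 + 3252942) = (39 - 4084675)/(285965 + 3252942) = -4084636/3538907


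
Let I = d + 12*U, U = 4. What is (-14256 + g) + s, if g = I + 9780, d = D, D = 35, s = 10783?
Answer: 6390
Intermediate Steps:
d = 35
I = 83 (I = 35 + 12*4 = 35 + 48 = 83)
g = 9863 (g = 83 + 9780 = 9863)
(-14256 + g) + s = (-14256 + 9863) + 10783 = -4393 + 10783 = 6390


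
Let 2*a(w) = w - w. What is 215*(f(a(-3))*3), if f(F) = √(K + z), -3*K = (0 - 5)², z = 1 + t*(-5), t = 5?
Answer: 215*I*√291 ≈ 3667.6*I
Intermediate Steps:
a(w) = 0 (a(w) = (w - w)/2 = (½)*0 = 0)
z = -24 (z = 1 + 5*(-5) = 1 - 25 = -24)
K = -25/3 (K = -(0 - 5)²/3 = -⅓*(-5)² = -⅓*25 = -25/3 ≈ -8.3333)
f(F) = I*√291/3 (f(F) = √(-25/3 - 24) = √(-97/3) = I*√291/3)
215*(f(a(-3))*3) = 215*((I*√291/3)*3) = 215*(I*√291) = 215*I*√291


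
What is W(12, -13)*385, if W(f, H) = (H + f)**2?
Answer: 385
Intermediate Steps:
W(12, -13)*385 = (-13 + 12)**2*385 = (-1)**2*385 = 1*385 = 385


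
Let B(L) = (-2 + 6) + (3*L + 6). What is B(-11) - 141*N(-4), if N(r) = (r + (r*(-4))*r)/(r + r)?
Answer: -2443/2 ≈ -1221.5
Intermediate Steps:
B(L) = 10 + 3*L (B(L) = 4 + (6 + 3*L) = 10 + 3*L)
N(r) = (r - 4*r²)/(2*r) (N(r) = (r + (-4*r)*r)/((2*r)) = (r - 4*r²)*(1/(2*r)) = (r - 4*r²)/(2*r))
B(-11) - 141*N(-4) = (10 + 3*(-11)) - 141*(½ - 2*(-4)) = (10 - 33) - 141*(½ + 8) = -23 - 141*17/2 = -23 - 2397/2 = -2443/2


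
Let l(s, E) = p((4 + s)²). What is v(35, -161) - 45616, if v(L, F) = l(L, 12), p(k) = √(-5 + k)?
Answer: -45616 + 2*√379 ≈ -45577.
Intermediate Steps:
l(s, E) = √(-5 + (4 + s)²)
v(L, F) = √(-5 + (4 + L)²)
v(35, -161) - 45616 = √(-5 + (4 + 35)²) - 45616 = √(-5 + 39²) - 45616 = √(-5 + 1521) - 45616 = √1516 - 45616 = 2*√379 - 45616 = -45616 + 2*√379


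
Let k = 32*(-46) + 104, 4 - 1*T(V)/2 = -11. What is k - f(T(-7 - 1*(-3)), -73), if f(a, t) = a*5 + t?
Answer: -1445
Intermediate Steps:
T(V) = 30 (T(V) = 8 - 2*(-11) = 8 + 22 = 30)
f(a, t) = t + 5*a (f(a, t) = 5*a + t = t + 5*a)
k = -1368 (k = -1472 + 104 = -1368)
k - f(T(-7 - 1*(-3)), -73) = -1368 - (-73 + 5*30) = -1368 - (-73 + 150) = -1368 - 1*77 = -1368 - 77 = -1445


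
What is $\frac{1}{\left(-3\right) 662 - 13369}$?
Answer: $- \frac{1}{15355} \approx -6.5125 \cdot 10^{-5}$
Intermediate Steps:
$\frac{1}{\left(-3\right) 662 - 13369} = \frac{1}{-1986 - 13369} = \frac{1}{-15355} = - \frac{1}{15355}$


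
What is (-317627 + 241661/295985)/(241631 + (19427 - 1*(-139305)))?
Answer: -94012585934/118501442555 ≈ -0.79335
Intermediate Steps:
(-317627 + 241661/295985)/(241631 + (19427 - 1*(-139305))) = (-317627 + 241661*(1/295985))/(241631 + (19427 + 139305)) = (-317627 + 241661/295985)/(241631 + 158732) = -94012585934/295985/400363 = -94012585934/295985*1/400363 = -94012585934/118501442555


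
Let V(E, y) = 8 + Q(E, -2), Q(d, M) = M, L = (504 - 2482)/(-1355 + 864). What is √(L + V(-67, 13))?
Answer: 2*√604421/491 ≈ 3.1668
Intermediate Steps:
L = 1978/491 (L = -1978/(-491) = -1978*(-1/491) = 1978/491 ≈ 4.0285)
V(E, y) = 6 (V(E, y) = 8 - 2 = 6)
√(L + V(-67, 13)) = √(1978/491 + 6) = √(4924/491) = 2*√604421/491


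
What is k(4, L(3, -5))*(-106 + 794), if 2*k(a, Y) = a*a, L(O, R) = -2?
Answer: 5504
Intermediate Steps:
k(a, Y) = a**2/2 (k(a, Y) = (a*a)/2 = a**2/2)
k(4, L(3, -5))*(-106 + 794) = ((1/2)*4**2)*(-106 + 794) = ((1/2)*16)*688 = 8*688 = 5504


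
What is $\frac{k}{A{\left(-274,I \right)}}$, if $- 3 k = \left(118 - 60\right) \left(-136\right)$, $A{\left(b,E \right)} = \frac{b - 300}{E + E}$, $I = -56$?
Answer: $\frac{63104}{123} \approx 513.04$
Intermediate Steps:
$A{\left(b,E \right)} = \frac{-300 + b}{2 E}$
$k = \frac{7888}{3}$ ($k = - \frac{\left(118 - 60\right) \left(-136\right)}{3} = - \frac{58 \left(-136\right)}{3} = \left(- \frac{1}{3}\right) \left(-7888\right) = \frac{7888}{3} \approx 2629.3$)
$\frac{k}{A{\left(-274,I \right)}} = \frac{7888}{3 \frac{-300 - 274}{2 \left(-56\right)}} = \frac{7888}{3 \cdot \frac{1}{2} \left(- \frac{1}{56}\right) \left(-574\right)} = \frac{7888}{3 \cdot \frac{41}{8}} = \frac{7888}{3} \cdot \frac{8}{41} = \frac{63104}{123}$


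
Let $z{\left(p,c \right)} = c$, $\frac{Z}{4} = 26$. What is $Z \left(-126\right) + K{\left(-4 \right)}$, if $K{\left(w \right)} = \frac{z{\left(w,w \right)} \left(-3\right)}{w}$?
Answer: $-13107$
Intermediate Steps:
$Z = 104$ ($Z = 4 \cdot 26 = 104$)
$K{\left(w \right)} = -3$ ($K{\left(w \right)} = \frac{w \left(-3\right)}{w} = \frac{\left(-3\right) w}{w} = -3$)
$Z \left(-126\right) + K{\left(-4 \right)} = 104 \left(-126\right) - 3 = -13104 - 3 = -13107$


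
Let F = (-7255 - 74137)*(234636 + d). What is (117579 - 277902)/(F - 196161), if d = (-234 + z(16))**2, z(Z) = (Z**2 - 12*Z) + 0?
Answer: 160323/21449918273 ≈ 7.4743e-6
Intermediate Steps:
z(Z) = Z**2 - 12*Z
d = 28900 (d = (-234 + 16*(-12 + 16))**2 = (-234 + 16*4)**2 = (-234 + 64)**2 = (-170)**2 = 28900)
F = -21449722112 (F = (-7255 - 74137)*(234636 + 28900) = -81392*263536 = -21449722112)
(117579 - 277902)/(F - 196161) = (117579 - 277902)/(-21449722112 - 196161) = -160323/(-21449918273) = -160323*(-1/21449918273) = 160323/21449918273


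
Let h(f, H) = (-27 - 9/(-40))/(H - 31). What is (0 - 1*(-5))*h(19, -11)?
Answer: 51/16 ≈ 3.1875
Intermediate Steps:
h(f, H) = -1071/(40*(-31 + H)) (h(f, H) = (-27 - 9*(-1/40))/(-31 + H) = (-27 + 9/40)/(-31 + H) = -1071/(40*(-31 + H)))
(0 - 1*(-5))*h(19, -11) = (0 - 1*(-5))*(-1071/(-1240 + 40*(-11))) = (0 + 5)*(-1071/(-1240 - 440)) = 5*(-1071/(-1680)) = 5*(-1071*(-1/1680)) = 5*(51/80) = 51/16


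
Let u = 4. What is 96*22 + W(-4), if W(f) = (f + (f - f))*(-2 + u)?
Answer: 2104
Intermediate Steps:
W(f) = 2*f (W(f) = (f + (f - f))*(-2 + 4) = (f + 0)*2 = f*2 = 2*f)
96*22 + W(-4) = 96*22 + 2*(-4) = 2112 - 8 = 2104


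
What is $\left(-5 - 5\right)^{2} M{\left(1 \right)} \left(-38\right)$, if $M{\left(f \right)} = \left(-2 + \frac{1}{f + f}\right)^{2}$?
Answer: $-8550$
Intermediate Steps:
$M{\left(f \right)} = \left(-2 + \frac{1}{2 f}\right)^{2}$
$\left(-5 - 5\right)^{2} M{\left(1 \right)} \left(-38\right) = \left(-5 - 5\right)^{2} \frac{\left(-1 + 4 \cdot 1\right)^{2}}{4 \cdot 1} \left(-38\right) = \left(-10\right)^{2} \cdot \frac{1}{4} \cdot 1 \left(-1 + 4\right)^{2} \left(-38\right) = 100 \cdot \frac{1}{4} \cdot 1 \cdot 3^{2} \left(-38\right) = 100 \cdot \frac{1}{4} \cdot 1 \cdot 9 \left(-38\right) = 100 \cdot \frac{9}{4} \left(-38\right) = 225 \left(-38\right) = -8550$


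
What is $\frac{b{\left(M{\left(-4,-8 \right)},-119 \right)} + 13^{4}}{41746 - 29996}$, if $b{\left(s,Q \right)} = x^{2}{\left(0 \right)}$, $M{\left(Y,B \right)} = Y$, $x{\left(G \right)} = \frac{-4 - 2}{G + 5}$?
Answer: $\frac{714061}{293750} \approx 2.4308$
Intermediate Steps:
$x{\left(G \right)} = - \frac{6}{5 + G}$
$b{\left(s,Q \right)} = \frac{36}{25}$ ($b{\left(s,Q \right)} = \left(- \frac{6}{5 + 0}\right)^{2} = \left(- \frac{6}{5}\right)^{2} = \frac{36}{25}$)
$\frac{b{\left(M{\left(-4,-8 \right)},-119 \right)} + 13^{4}}{41746 - 29996} = \frac{\frac{36}{25} + 13^{4}}{41746 - 29996} = \frac{\frac{36}{25} + 28561}{11750} = \frac{714061}{25} \cdot \frac{1}{11750} = \frac{714061}{293750}$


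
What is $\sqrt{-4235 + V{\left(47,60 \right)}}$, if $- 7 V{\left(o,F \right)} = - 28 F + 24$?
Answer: $\frac{i \sqrt{195923}}{7} \approx 63.233 i$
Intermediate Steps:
$V{\left(o,F \right)} = - \frac{24}{7} + 4 F$ ($V{\left(o,F \right)} = - \frac{- 28 F + 24}{7} = - \frac{24 - 28 F}{7} = - \frac{24}{7} + 4 F$)
$\sqrt{-4235 + V{\left(47,60 \right)}} = \sqrt{-4235 + \left(- \frac{24}{7} + 4 \cdot 60\right)} = \sqrt{-4235 + \left(- \frac{24}{7} + 240\right)} = \sqrt{-4235 + \frac{1656}{7}} = \sqrt{- \frac{27989}{7}} = \frac{i \sqrt{195923}}{7}$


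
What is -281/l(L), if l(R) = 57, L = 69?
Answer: -281/57 ≈ -4.9298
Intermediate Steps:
-281/l(L) = -281/57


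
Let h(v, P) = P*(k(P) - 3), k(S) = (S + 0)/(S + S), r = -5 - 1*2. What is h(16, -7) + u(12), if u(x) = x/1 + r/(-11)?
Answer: 663/22 ≈ 30.136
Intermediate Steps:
r = -7 (r = -5 - 2 = -7)
k(S) = ½ (k(S) = S/((2*S)) = S*(1/(2*S)) = ½)
u(x) = 7/11 + x (u(x) = x/1 - 7/(-11) = x*1 - 7*(-1/11) = x + 7/11 = 7/11 + x)
h(v, P) = -5*P/2 (h(v, P) = P*(½ - 3) = P*(-5/2) = -5*P/2)
h(16, -7) + u(12) = -5/2*(-7) + (7/11 + 12) = 35/2 + 139/11 = 663/22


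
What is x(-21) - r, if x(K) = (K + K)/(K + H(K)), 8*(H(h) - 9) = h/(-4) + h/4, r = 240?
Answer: -473/2 ≈ -236.50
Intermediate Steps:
H(h) = 9 (H(h) = 9 + (h/(-4) + h/4)/8 = 9 + (h*(-¼) + h*(¼))/8 = 9 + (-h/4 + h/4)/8 = 9 + (⅛)*0 = 9 + 0 = 9)
x(K) = 2*K/(9 + K) (x(K) = (K + K)/(K + 9) = (2*K)/(9 + K) = 2*K/(9 + K))
x(-21) - r = 2*(-21)/(9 - 21) - 1*240 = 2*(-21)/(-12) - 240 = 2*(-21)*(-1/12) - 240 = 7/2 - 240 = -473/2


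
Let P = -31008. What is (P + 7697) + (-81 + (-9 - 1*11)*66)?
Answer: -24712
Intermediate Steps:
(P + 7697) + (-81 + (-9 - 1*11)*66) = (-31008 + 7697) + (-81 + (-9 - 1*11)*66) = -23311 + (-81 + (-9 - 11)*66) = -23311 + (-81 - 20*66) = -23311 + (-81 - 1320) = -23311 - 1401 = -24712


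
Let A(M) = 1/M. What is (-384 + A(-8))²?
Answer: 9443329/64 ≈ 1.4755e+5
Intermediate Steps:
(-384 + A(-8))² = (-384 + 1/(-8))² = (-384 - ⅛)² = (-3073/8)² = 9443329/64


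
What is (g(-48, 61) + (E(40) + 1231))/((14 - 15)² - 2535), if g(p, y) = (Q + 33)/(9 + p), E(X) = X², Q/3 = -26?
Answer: -18409/16471 ≈ -1.1177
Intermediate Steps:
Q = -78 (Q = 3*(-26) = -78)
g(p, y) = -45/(9 + p) (g(p, y) = (-78 + 33)/(9 + p) = -45/(9 + p))
(g(-48, 61) + (E(40) + 1231))/((14 - 15)² - 2535) = (-45/(9 - 48) + (40² + 1231))/((14 - 15)² - 2535) = (-45/(-39) + (1600 + 1231))/((-1)² - 2535) = (-45*(-1/39) + 2831)/(1 - 2535) = (15/13 + 2831)/(-2534) = (36818/13)*(-1/2534) = -18409/16471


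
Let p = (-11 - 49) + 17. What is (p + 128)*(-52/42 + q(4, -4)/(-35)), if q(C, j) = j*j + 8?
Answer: -3434/21 ≈ -163.52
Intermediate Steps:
q(C, j) = 8 + j**2 (q(C, j) = j**2 + 8 = 8 + j**2)
p = -43 (p = -60 + 17 = -43)
(p + 128)*(-52/42 + q(4, -4)/(-35)) = (-43 + 128)*(-52/42 + (8 + (-4)**2)/(-35)) = 85*(-52*1/42 + (8 + 16)*(-1/35)) = 85*(-26/21 + 24*(-1/35)) = 85*(-26/21 - 24/35) = 85*(-202/105) = -3434/21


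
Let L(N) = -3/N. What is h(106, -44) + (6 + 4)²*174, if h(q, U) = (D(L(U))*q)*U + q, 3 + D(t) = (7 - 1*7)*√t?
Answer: 31498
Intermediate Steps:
D(t) = -3 (D(t) = -3 + (7 - 1*7)*√t = -3 + (7 - 7)*√t = -3 + 0*√t = -3 + 0 = -3)
h(q, U) = q - 3*U*q (h(q, U) = (-3*q)*U + q = -3*U*q + q = q - 3*U*q)
h(106, -44) + (6 + 4)²*174 = 106*(1 - 3*(-44)) + (6 + 4)²*174 = 106*(1 + 132) + 10²*174 = 106*133 + 100*174 = 14098 + 17400 = 31498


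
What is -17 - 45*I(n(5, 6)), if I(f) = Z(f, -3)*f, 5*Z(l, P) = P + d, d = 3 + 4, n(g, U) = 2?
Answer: -89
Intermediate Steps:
d = 7
Z(l, P) = 7/5 + P/5 (Z(l, P) = (P + 7)/5 = (7 + P)/5 = 7/5 + P/5)
I(f) = 4*f/5 (I(f) = (7/5 + (1/5)*(-3))*f = (7/5 - 3/5)*f = 4*f/5)
-17 - 45*I(n(5, 6)) = -17 - 36*2 = -17 - 45*8/5 = -17 - 72 = -89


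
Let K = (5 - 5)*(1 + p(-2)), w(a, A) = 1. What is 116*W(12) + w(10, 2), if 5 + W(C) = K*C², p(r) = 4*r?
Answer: -579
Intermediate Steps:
K = 0 (K = (5 - 5)*(1 + 4*(-2)) = 0*(1 - 8) = 0*(-7) = 0)
W(C) = -5 (W(C) = -5 + 0*C² = -5 + 0 = -5)
116*W(12) + w(10, 2) = 116*(-5) + 1 = -580 + 1 = -579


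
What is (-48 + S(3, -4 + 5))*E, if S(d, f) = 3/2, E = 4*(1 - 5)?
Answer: 744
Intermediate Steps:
E = -16 (E = 4*(-4) = -16)
S(d, f) = 3/2 (S(d, f) = 3*(½) = 3/2)
(-48 + S(3, -4 + 5))*E = (-48 + 3/2)*(-16) = -93/2*(-16) = 744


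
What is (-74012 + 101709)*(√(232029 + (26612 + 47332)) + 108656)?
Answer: 3009445232 + 83091*√33997 ≈ 3.0248e+9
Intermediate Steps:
(-74012 + 101709)*(√(232029 + (26612 + 47332)) + 108656) = 27697*(√(232029 + 73944) + 108656) = 27697*(√305973 + 108656) = 27697*(3*√33997 + 108656) = 27697*(108656 + 3*√33997) = 3009445232 + 83091*√33997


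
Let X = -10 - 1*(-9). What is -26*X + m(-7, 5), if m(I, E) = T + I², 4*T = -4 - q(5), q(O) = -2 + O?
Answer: 293/4 ≈ 73.250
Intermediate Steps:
T = -7/4 (T = (-4 - (-2 + 5))/4 = (-4 - 1*3)/4 = (-4 - 3)/4 = (¼)*(-7) = -7/4 ≈ -1.7500)
X = -1 (X = -10 + 9 = -1)
m(I, E) = -7/4 + I²
-26*X + m(-7, 5) = -26*(-1) + (-7/4 + (-7)²) = 26 + (-7/4 + 49) = 26 + 189/4 = 293/4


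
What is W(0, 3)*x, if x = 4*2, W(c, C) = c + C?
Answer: 24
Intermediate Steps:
W(c, C) = C + c
x = 8
W(0, 3)*x = (3 + 0)*8 = 3*8 = 24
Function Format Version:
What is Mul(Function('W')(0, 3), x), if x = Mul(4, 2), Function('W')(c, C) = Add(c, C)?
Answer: 24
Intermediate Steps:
Function('W')(c, C) = Add(C, c)
x = 8
Mul(Function('W')(0, 3), x) = Mul(Add(3, 0), 8) = Mul(3, 8) = 24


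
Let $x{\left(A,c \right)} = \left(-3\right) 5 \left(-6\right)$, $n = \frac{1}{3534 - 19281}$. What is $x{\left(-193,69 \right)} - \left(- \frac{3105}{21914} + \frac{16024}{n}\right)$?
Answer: $\frac{5529560017557}{21914} \approx 2.5233 \cdot 10^{8}$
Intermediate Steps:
$n = - \frac{1}{15747}$ ($n = \frac{1}{-15747} = - \frac{1}{15747} \approx -6.3504 \cdot 10^{-5}$)
$x{\left(A,c \right)} = 90$ ($x{\left(A,c \right)} = \left(-15\right) \left(-6\right) = 90$)
$x{\left(-193,69 \right)} - \left(- \frac{3105}{21914} + \frac{16024}{n}\right) = 90 - \left(-252329928 - \frac{3105}{21914}\right) = 90 - - \frac{5529558045297}{21914} = 90 + \left(\frac{3105}{21914} + 252329928\right) = 90 + \frac{5529558045297}{21914} = \frac{5529560017557}{21914}$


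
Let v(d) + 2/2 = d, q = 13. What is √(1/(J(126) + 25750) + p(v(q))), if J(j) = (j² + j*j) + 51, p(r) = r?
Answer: √39748231261/57553 ≈ 3.4641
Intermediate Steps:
v(d) = -1 + d
J(j) = 51 + 2*j² (J(j) = (j² + j²) + 51 = 2*j² + 51 = 51 + 2*j²)
√(1/(J(126) + 25750) + p(v(q))) = √(1/((51 + 2*126²) + 25750) + (-1 + 13)) = √(1/((51 + 2*15876) + 25750) + 12) = √(1/((51 + 31752) + 25750) + 12) = √(1/(31803 + 25750) + 12) = √(1/57553 + 12) = √(690637/57553) = √39748231261/57553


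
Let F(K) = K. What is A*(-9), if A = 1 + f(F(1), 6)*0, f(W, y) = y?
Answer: -9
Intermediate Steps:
A = 1 (A = 1 + 6*0 = 1 + 0 = 1)
A*(-9) = 1*(-9) = -9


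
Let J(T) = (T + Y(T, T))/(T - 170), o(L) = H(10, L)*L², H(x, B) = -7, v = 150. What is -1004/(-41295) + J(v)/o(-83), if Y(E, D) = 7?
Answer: 194960231/7965475140 ≈ 0.024476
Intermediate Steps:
o(L) = -7*L²
J(T) = (7 + T)/(-170 + T) (J(T) = (T + 7)/(T - 170) = (7 + T)/(-170 + T))
-1004/(-41295) + J(v)/o(-83) = -1004/(-41295) + ((7 + 150)/(-170 + 150))/((-7*(-83)²)) = -1004*(-1/41295) + (157/(-20))/((-7*6889)) = 1004/41295 - 1/20*157/(-48223) = 1004/41295 - 157/20*(-1/48223) = 1004/41295 + 157/964460 = 194960231/7965475140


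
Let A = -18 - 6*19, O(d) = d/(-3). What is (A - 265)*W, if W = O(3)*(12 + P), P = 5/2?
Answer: 11513/2 ≈ 5756.5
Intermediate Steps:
O(d) = -d/3 (O(d) = d*(-1/3) = -d/3)
P = 5/2 (P = 5*(1/2) = 5/2 ≈ 2.5000)
A = -132 (A = -18 - 114 = -132)
W = -29/2 (W = (-1/3*3)*(12 + 5/2) = -1*29/2 = -29/2 ≈ -14.500)
(A - 265)*W = (-132 - 265)*(-29/2) = -397*(-29/2) = 11513/2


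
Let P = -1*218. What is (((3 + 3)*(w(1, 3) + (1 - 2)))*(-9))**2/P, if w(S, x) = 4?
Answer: -13122/109 ≈ -120.39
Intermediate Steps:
P = -218
(((3 + 3)*(w(1, 3) + (1 - 2)))*(-9))**2/P = (((3 + 3)*(4 + (1 - 2)))*(-9))**2/(-218) = ((6*(4 - 1))*(-9))**2*(-1/218) = ((6*3)*(-9))**2*(-1/218) = (18*(-9))**2*(-1/218) = (-162)**2*(-1/218) = 26244*(-1/218) = -13122/109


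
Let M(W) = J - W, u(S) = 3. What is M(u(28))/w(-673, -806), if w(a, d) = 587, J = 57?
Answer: 54/587 ≈ 0.091993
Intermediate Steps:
M(W) = 57 - W
M(u(28))/w(-673, -806) = (57 - 1*3)/587 = (57 - 3)*(1/587) = 54*(1/587) = 54/587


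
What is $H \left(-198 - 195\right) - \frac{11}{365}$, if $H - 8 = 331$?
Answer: $- \frac{48627866}{365} \approx -1.3323 \cdot 10^{5}$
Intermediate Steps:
$H = 339$ ($H = 8 + 331 = 339$)
$H \left(-198 - 195\right) - \frac{11}{365} = 339 \left(-198 - 195\right) - \frac{11}{365} = 339 \left(-393\right) - \frac{11}{365} = -133227 - \frac{11}{365} = - \frac{48627866}{365}$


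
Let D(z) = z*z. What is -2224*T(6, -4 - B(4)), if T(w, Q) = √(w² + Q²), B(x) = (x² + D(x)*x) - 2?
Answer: -57824*√10 ≈ -1.8286e+5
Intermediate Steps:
D(z) = z²
B(x) = -2 + x² + x³ (B(x) = (x² + x²*x) - 2 = (x² + x³) - 2 = -2 + x² + x³)
T(w, Q) = √(Q² + w²)
-2224*T(6, -4 - B(4)) = -2224*√((-4 - (-2 + 4² + 4³))² + 6²) = -2224*√((-4 - (-2 + 16 + 64))² + 36) = -2224*√((-4 - 1*78)² + 36) = -2224*√((-4 - 78)² + 36) = -2224*√((-82)² + 36) = -2224*√(6724 + 36) = -57824*√10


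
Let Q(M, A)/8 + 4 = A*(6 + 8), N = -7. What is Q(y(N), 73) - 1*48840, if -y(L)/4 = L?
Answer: -40696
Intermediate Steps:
y(L) = -4*L
Q(M, A) = -32 + 112*A (Q(M, A) = -32 + 8*(A*(6 + 8)) = -32 + 8*(A*14) = -32 + 8*(14*A) = -32 + 112*A)
Q(y(N), 73) - 1*48840 = (-32 + 112*73) - 1*48840 = (-32 + 8176) - 48840 = 8144 - 48840 = -40696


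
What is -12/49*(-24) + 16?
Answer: 1072/49 ≈ 21.878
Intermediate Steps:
-12/49*(-24) + 16 = 288/49 + 16 = 1072/49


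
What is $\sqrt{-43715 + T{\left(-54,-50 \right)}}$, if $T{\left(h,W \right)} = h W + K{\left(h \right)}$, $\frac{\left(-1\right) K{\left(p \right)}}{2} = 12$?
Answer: $i \sqrt{41039} \approx 202.58 i$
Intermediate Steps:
$K{\left(p \right)} = -24$ ($K{\left(p \right)} = \left(-2\right) 12 = -24$)
$T{\left(h,W \right)} = -24 + W h$ ($T{\left(h,W \right)} = h W - 24 = W h - 24 = -24 + W h$)
$\sqrt{-43715 + T{\left(-54,-50 \right)}} = \sqrt{-43715 - -2676} = \sqrt{-43715 + \left(-24 + 2700\right)} = \sqrt{-43715 + 2676} = \sqrt{-41039} = i \sqrt{41039}$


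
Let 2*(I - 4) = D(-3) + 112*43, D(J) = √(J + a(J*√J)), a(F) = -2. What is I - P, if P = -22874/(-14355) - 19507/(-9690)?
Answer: 22333827157/9273330 + I*√5/2 ≈ 2408.4 + 1.118*I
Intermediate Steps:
D(J) = √(-2 + J) (D(J) = √(J - 2) = √(-2 + J))
P = 33444803/9273330 (P = -22874*(-1/14355) - 19507*(-1/9690) = 22874/14355 + 19507/9690 = 33444803/9273330 ≈ 3.6066)
I = 2412 + I*√5/2 (I = 4 + (√(-2 - 3) + 112*43)/2 = 4 + (√(-5) + 4816)/2 = 4 + (I*√5 + 4816)/2 = 4 + (4816 + I*√5)/2 = 4 + (2408 + I*√5/2) = 2412 + I*√5/2 ≈ 2412.0 + 1.118*I)
I - P = (2412 + I*√5/2) - 1*33444803/9273330 = (2412 + I*√5/2) - 33444803/9273330 = 22333827157/9273330 + I*√5/2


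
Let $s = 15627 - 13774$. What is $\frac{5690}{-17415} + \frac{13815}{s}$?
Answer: $\frac{46008931}{6453999} \approx 7.1287$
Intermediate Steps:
$s = 1853$
$\frac{5690}{-17415} + \frac{13815}{s} = \frac{5690}{-17415} + \frac{13815}{1853} = 5690 \left(- \frac{1}{17415}\right) + 13815 \cdot \frac{1}{1853} = - \frac{1138}{3483} + \frac{13815}{1853} = \frac{46008931}{6453999}$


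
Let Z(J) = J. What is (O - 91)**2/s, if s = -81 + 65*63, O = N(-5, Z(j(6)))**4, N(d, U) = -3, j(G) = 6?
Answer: 50/2007 ≈ 0.024913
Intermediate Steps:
O = 81 (O = (-3)**4 = 81)
s = 4014 (s = -81 + 4095 = 4014)
(O - 91)**2/s = (81 - 91)**2/4014 = (-10)**2*(1/4014) = 100*(1/4014) = 50/2007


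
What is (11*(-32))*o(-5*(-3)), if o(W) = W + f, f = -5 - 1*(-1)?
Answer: -3872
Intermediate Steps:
f = -4 (f = -5 + 1 = -4)
o(W) = -4 + W (o(W) = W - 4 = -4 + W)
(11*(-32))*o(-5*(-3)) = (11*(-32))*(-4 - 5*(-3)) = -352*(-4 + 15) = -352*11 = -3872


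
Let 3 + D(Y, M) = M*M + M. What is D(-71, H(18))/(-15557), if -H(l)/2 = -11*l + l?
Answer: -129957/15557 ≈ -8.3536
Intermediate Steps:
H(l) = 20*l (H(l) = -2*(-11*l + l) = -(-20)*l = 20*l)
D(Y, M) = -3 + M + M² (D(Y, M) = -3 + (M*M + M) = -3 + (M² + M) = -3 + (M + M²) = -3 + M + M²)
D(-71, H(18))/(-15557) = (-3 + 20*18 + (20*18)²)/(-15557) = (-3 + 360 + 360²)*(-1/15557) = (-3 + 360 + 129600)*(-1/15557) = 129957*(-1/15557) = -129957/15557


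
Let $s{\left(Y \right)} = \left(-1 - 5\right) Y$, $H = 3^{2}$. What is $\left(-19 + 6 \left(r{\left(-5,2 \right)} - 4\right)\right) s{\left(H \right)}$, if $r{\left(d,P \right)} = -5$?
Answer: $3942$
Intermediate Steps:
$H = 9$
$s{\left(Y \right)} = - 6 Y$
$\left(-19 + 6 \left(r{\left(-5,2 \right)} - 4\right)\right) s{\left(H \right)} = \left(-19 + 6 \left(-5 - 4\right)\right) \left(\left(-6\right) 9\right) = \left(-19 + 6 \left(-9\right)\right) \left(-54\right) = \left(-19 - 54\right) \left(-54\right) = \left(-73\right) \left(-54\right) = 3942$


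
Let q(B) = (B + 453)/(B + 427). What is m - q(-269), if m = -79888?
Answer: -6311244/79 ≈ -79889.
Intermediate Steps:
q(B) = (453 + B)/(427 + B)
m - q(-269) = -79888 - (453 - 269)/(427 - 269) = -79888 - 184/158 = -79888 - 1*92/79 = -79888 - 92/79 = -6311244/79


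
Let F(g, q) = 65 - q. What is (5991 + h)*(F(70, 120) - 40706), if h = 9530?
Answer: -632651481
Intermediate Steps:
(5991 + h)*(F(70, 120) - 40706) = (5991 + 9530)*((65 - 1*120) - 40706) = 15521*((65 - 120) - 40706) = 15521*(-55 - 40706) = 15521*(-40761) = -632651481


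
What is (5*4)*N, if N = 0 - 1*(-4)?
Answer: 80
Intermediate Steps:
N = 4 (N = 0 + 4 = 4)
(5*4)*N = (5*4)*4 = 20*4 = 80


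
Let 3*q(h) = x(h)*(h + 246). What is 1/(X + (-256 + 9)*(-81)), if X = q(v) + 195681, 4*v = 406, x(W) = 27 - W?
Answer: 12/2484701 ≈ 4.8296e-6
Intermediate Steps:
v = 203/2 (v = (¼)*406 = 203/2 ≈ 101.50)
q(h) = (27 - h)*(246 + h)/3 (q(h) = ((27 - h)*(h + 246))/3 = ((27 - h)*(246 + h))/3 = (27 - h)*(246 + h)/3)
X = 2244617/12 (X = -(-27 + 203/2)*(246 + 203/2)/3 + 195681 = -⅓*149/2*695/2 + 195681 = -103555/12 + 195681 = 2244617/12 ≈ 1.8705e+5)
1/(X + (-256 + 9)*(-81)) = 1/(2244617/12 + (-256 + 9)*(-81)) = 1/(2244617/12 - 247*(-81)) = 1/(2244617/12 + 20007) = 1/(2484701/12) = 12/2484701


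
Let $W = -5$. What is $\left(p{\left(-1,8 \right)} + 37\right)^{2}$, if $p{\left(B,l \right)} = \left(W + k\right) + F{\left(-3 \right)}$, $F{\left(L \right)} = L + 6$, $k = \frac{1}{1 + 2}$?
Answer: $\frac{11236}{9} \approx 1248.4$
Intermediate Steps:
$k = \frac{1}{3} \approx 0.33333$
$F{\left(L \right)} = 6 + L$
$p{\left(B,l \right)} = - \frac{5}{3}$ ($p{\left(B,l \right)} = \left(-5 + \frac{1}{3}\right) + \left(6 - 3\right) = - \frac{14}{3} + 3 = - \frac{5}{3}$)
$\left(p{\left(-1,8 \right)} + 37\right)^{2} = \left(- \frac{5}{3} + 37\right)^{2} = \left(\frac{106}{3}\right)^{2} = \frac{11236}{9}$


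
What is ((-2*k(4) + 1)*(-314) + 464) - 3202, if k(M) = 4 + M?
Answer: 1972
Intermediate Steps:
((-2*k(4) + 1)*(-314) + 464) - 3202 = ((-2*(4 + 4) + 1)*(-314) + 464) - 3202 = ((-2*8 + 1)*(-314) + 464) - 3202 = ((-16 + 1)*(-314) + 464) - 3202 = (-15*(-314) + 464) - 3202 = (4710 + 464) - 3202 = 5174 - 3202 = 1972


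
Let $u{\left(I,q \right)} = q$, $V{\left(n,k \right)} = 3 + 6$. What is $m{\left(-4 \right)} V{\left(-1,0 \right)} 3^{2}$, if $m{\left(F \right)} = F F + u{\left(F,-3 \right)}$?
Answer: $1053$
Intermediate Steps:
$V{\left(n,k \right)} = 9$
$m{\left(F \right)} = -3 + F^{2}$ ($m{\left(F \right)} = F F - 3 = F^{2} - 3 = -3 + F^{2}$)
$m{\left(-4 \right)} V{\left(-1,0 \right)} 3^{2} = \left(-3 + \left(-4\right)^{2}\right) 9 \cdot 3^{2} = \left(-3 + 16\right) 9 \cdot 9 = 13 \cdot 9 \cdot 9 = 117 \cdot 9 = 1053$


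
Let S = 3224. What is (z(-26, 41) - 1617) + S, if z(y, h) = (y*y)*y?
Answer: -15969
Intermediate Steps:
z(y, h) = y³ (z(y, h) = y²*y = y³)
(z(-26, 41) - 1617) + S = ((-26)³ - 1617) + 3224 = (-17576 - 1617) + 3224 = -19193 + 3224 = -15969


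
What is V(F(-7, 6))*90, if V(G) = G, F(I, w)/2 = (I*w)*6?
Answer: -45360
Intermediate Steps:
F(I, w) = 12*I*w (F(I, w) = 2*((I*w)*6) = 2*(6*I*w) = 12*I*w)
V(F(-7, 6))*90 = (12*(-7)*6)*90 = -504*90 = -45360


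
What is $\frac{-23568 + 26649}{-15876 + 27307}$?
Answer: $\frac{3081}{11431} \approx 0.26953$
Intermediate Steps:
$\frac{-23568 + 26649}{-15876 + 27307} = \frac{3081}{11431}$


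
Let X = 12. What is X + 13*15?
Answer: 207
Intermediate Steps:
X + 13*15 = 12 + 13*15 = 12 + 195 = 207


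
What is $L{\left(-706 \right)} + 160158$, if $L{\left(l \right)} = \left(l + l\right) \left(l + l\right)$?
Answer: $2153902$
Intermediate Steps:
$L{\left(l \right)} = 4 l^{2}$ ($L{\left(l \right)} = 2 l 2 l = 4 l^{2}$)
$L{\left(-706 \right)} + 160158 = 4 \left(-706\right)^{2} + 160158 = 4 \cdot 498436 + 160158 = 1993744 + 160158 = 2153902$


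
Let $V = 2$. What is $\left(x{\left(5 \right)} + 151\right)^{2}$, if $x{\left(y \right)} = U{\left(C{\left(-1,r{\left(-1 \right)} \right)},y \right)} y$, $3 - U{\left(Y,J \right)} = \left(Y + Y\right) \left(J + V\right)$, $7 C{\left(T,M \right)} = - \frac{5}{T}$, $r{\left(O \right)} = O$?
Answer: $13456$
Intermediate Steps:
$C{\left(T,M \right)} = - \frac{5}{7 T}$ ($C{\left(T,M \right)} = \frac{\left(-5\right) \frac{1}{T}}{7} = - \frac{5}{7 T}$)
$U{\left(Y,J \right)} = 3 - 2 Y \left(2 + J\right)$ ($U{\left(Y,J \right)} = 3 - \left(Y + Y\right) \left(J + 2\right) = 3 - 2 Y \left(2 + J\right)$)
$x{\left(y \right)} = y \left(\frac{1}{7} - \frac{10 y}{7}\right)$ ($x{\left(y \right)} = \left(3 - 4 \left(- \frac{5}{7 \left(-1\right)}\right) - 2 y \left(- \frac{5}{7 \left(-1\right)}\right)\right) y = \left(3 - 4 \left(\left(- \frac{5}{7}\right) \left(-1\right)\right) - 2 y \left(\left(- \frac{5}{7}\right) \left(-1\right)\right)\right) y = \left(3 - \frac{20}{7} - 2 y \frac{5}{7}\right) y = \left(3 - \frac{20}{7} - \frac{10 y}{7}\right) y = \left(\frac{1}{7} - \frac{10 y}{7}\right) y = y \left(\frac{1}{7} - \frac{10 y}{7}\right)$)
$\left(x{\left(5 \right)} + 151\right)^{2} = \left(\frac{1}{7} \cdot 5 \left(1 - 50\right) + 151\right)^{2} = \left(\frac{1}{7} \cdot 5 \left(-49\right) + 151\right)^{2} = \left(-35 + 151\right)^{2} = 116^{2} = 13456$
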